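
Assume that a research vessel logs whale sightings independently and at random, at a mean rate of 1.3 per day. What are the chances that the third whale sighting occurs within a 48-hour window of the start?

0.4816

Over the interval, μ = 1.3 × 2 = 2.6 (a 48-hour window = 2 days).
The third arrival falls in the interval iff at least 3 events occur there: P(S_3 ≤ t) = P(N ≥ 3) = 1 − P(N ≤ 2) ≈ 0.4816.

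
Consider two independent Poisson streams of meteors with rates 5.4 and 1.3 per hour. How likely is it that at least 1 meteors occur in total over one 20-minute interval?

0.8928

Independent Poisson processes superpose: combined rate λ = 5.4 + 1.3 = 6.7 per hour.
Over the interval, μ = 6.7 × 1/3 ≈ 2.23333 (a 20-minute interval = 1/3 hours).
P(N ≥ 1) = 1 − P(N ≤ 0) ≈ 0.8928.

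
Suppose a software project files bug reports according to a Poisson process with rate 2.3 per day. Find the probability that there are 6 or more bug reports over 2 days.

Over the interval, μ = 2.3 × 2 = 4.6 (2 days).
P(N ≥ 6) = 1 − P(N ≤ 5) = 1 − Σ_{j=0}^{5} e^(−μ) μ^j/j! ≈ 0.3142.

0.3142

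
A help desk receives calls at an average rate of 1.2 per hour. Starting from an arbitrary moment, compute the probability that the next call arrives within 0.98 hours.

Inter-arrival times are exponential with rate λ = 1.2 per hour.
P(T ≤ 0.98) = 1 − e^(−λt) = 1 − e^(−1.2 × 0.98) = 1 − e^(−1.176) ≈ 0.6915.

0.6915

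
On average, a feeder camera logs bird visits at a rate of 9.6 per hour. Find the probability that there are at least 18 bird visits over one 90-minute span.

Over the interval, μ = 9.6 × 1.5 = 14.4 (a 90-minute span = 1.5 hours).
P(N ≥ 18) = 1 − P(N ≤ 17) = 1 − Σ_{j=0}^{17} e^(−μ) μ^j/j! ≈ 0.2025.

0.2025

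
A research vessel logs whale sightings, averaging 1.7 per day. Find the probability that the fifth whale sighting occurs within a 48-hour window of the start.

0.2558

Over the interval, μ = 1.7 × 2 = 3.4 (a 48-hour window = 2 days).
The fifth arrival falls in the interval iff at least 5 events occur there: P(S_5 ≤ t) = P(N ≥ 5) = 1 − P(N ≤ 4) ≈ 0.2558.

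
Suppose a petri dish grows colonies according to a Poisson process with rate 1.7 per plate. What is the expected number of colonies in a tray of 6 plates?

10.2

E[N] = λt = 1.7 × 6 = 10.2 (a tray of 6 plates = 6 plates).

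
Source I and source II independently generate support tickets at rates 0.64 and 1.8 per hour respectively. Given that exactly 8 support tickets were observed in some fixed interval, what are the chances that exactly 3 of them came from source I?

0.2208

Given the total, each event is independently from source I with probability p = λ_I/(λ_I+λ_II) = 0.64/2.44 ≈ 0.2623.
So K ~ Binomial(8, 0.64/2.44): P(K = 3) = C(8,3) · (0.64/2.44)^3 · (1.8/2.44)^5 ≈ 0.2208.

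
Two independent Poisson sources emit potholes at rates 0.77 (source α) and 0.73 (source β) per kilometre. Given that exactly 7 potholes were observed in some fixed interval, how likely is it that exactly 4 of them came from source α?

Given the total, each event is independently from source α with probability p = λ_α/(λ_α+λ_β) = 0.77/1.5 ≈ 0.5133.
So K ~ Binomial(7, 0.77/1.5): P(K = 4) = C(7,4) · (0.77/1.5)^4 · (0.73/1.5)^3 ≈ 0.2801.

0.2801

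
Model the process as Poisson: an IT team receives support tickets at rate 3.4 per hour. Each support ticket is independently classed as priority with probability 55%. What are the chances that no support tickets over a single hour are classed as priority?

0.1541

Thinning: the support tickets that are classed as priority themselves form a Poisson process with rate 0.55 × 3.4 = 1.87 per hour.
So μ = 1.87.
P(N = 0) = e^(−1.87) · 1.87^0/0! ≈ 0.1541.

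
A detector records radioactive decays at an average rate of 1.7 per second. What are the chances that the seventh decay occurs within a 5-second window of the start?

0.7438

Over the interval, μ = 1.7 × 5 = 8.5 (a 5-second window = 5 seconds).
The seventh arrival falls in the interval iff at least 7 events occur there: P(S_7 ≤ t) = P(N ≥ 7) = 1 − P(N ≤ 6) ≈ 0.7438.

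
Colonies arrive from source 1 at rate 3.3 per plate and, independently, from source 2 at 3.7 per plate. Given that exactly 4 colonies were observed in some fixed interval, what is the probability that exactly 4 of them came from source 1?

Given the total, each event is independently from source 1 with probability p = λ_1/(λ_1+λ_2) = 3.3/7 ≈ 0.4714.
So K ~ Binomial(4, 3.3/7): P(K = 4) = C(4,4) · (3.3/7)^4 · (3.7/7)^0 ≈ 0.0494.

0.0494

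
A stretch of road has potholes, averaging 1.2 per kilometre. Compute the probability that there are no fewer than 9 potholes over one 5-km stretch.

0.1528

Over the interval, μ = 1.2 × 5 = 6 (a 5-km stretch = 5 kilometres).
P(N ≥ 9) = 1 − P(N ≤ 8) = 1 − Σ_{j=0}^{8} e^(−μ) μ^j/j! ≈ 0.1528.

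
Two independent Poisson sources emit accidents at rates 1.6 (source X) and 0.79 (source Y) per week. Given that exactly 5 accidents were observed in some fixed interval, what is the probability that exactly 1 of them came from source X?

0.0400

Given the total, each event is independently from source X with probability p = λ_X/(λ_X+λ_Y) = 1.6/2.39 ≈ 0.6695.
So K ~ Binomial(5, 1.6/2.39): P(K = 1) = C(5,1) · (1.6/2.39)^1 · (0.79/2.39)^4 ≈ 0.0400.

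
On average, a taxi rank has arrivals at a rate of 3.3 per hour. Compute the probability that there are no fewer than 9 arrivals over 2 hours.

Over the interval, μ = 3.3 × 2 = 6.6 (2 hours).
P(N ≥ 9) = 1 − P(N ≤ 8) = 1 − Σ_{j=0}^{8} e^(−μ) μ^j/j! ≈ 0.2204.

0.2204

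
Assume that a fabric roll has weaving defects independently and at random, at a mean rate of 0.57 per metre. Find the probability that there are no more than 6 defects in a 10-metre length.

0.6544

Over the interval, μ = 0.57 × 10 = 5.7 (a 10-metre length = 10 metres).
P(N ≤ 6) = Σ_{j=0}^{6} e^(−μ) μ^j/j! ≈ 0.6544.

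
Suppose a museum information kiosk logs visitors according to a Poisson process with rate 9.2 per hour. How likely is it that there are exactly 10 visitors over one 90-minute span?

0.0701

Over the interval, μ = 9.2 × 1.5 = 13.8 (a 90-minute span = 1.5 hours).
P(N = 10) = e^(−μ) μ^10/10! = e^(−13.8) · 13.8^10/3628800 ≈ 0.0701.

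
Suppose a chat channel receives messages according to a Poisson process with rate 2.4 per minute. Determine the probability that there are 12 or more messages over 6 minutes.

Over the interval, μ = 2.4 × 6 = 14.4 (6 minutes).
P(N ≥ 12) = 1 − P(N ≤ 11) = 1 − Σ_{j=0}^{11} e^(−μ) μ^j/j! ≈ 0.7723.

0.7723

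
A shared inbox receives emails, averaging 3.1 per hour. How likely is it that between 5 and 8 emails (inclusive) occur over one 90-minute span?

Over the interval, μ = 3.1 × 1.5 = 4.65 (a 90-minute span = 1.5 hours).
P(5 ≤ N ≤ 8) = Σ_{j=5}^{8} e^(−4.65) · 4.65^j/j! ≈ 0.4485.

0.4485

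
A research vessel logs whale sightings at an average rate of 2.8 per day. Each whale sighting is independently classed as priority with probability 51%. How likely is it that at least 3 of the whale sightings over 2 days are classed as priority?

Thinning: the whale sightings that are classed as priority themselves form a Poisson process with rate 0.51 × 2.8 = 1.428 per day.
Over the interval, μ = 1.428 × 2 = 2.856 (2 days).
P(N ≥ 3) = 1 − P(N ≤ 2) ≈ 0.5438.

0.5438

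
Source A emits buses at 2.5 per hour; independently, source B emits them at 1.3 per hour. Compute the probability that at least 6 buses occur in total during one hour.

Independent Poisson processes superpose: combined rate λ = 2.5 + 1.3 = 3.8 per hour.
So μ = 3.8.
P(N ≥ 6) = 1 − P(N ≤ 5) ≈ 0.1844.

0.1844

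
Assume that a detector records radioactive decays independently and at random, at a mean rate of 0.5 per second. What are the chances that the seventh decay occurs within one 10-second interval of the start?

0.2378

Over the interval, μ = 0.5 × 10 = 5 (a 10-second interval = 10 seconds).
The seventh arrival falls in the interval iff at least 7 events occur there: P(S_7 ≤ t) = P(N ≥ 7) = 1 − P(N ≤ 6) ≈ 0.2378.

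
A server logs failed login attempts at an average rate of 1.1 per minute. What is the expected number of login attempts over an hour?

E[N] = λt = 1.1 × 60 = 66 (an hour = 60 minutes).

66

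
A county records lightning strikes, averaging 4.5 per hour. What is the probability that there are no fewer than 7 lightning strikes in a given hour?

With mean μ = 4.5 per hour,
P(N ≥ 7) = 1 − P(N ≤ 6) = 1 − Σ_{j=0}^{6} e^(−μ) μ^j/j! ≈ 0.1689.

0.1689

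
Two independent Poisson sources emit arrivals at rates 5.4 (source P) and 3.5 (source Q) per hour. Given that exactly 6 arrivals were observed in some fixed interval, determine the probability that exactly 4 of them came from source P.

0.3144

Given the total, each event is independently from source P with probability p = λ_P/(λ_P+λ_Q) = 5.4/8.9 ≈ 0.6067.
So K ~ Binomial(6, 5.4/8.9): P(K = 4) = C(6,4) · (5.4/8.9)^4 · (3.5/8.9)^2 ≈ 0.3144.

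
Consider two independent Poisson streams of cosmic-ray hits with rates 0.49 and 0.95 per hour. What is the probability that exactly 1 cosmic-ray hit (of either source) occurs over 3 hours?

0.0575

Independent Poisson processes superpose: combined rate λ = 0.49 + 0.95 = 1.44 per hour.
Over the interval, μ = 1.44 × 3 = 4.32 (3 hours).
P(N = 1) = e^(−4.32) · 4.32^1/1! ≈ 0.0575.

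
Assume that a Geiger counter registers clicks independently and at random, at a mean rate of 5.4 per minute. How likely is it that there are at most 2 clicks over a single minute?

With mean μ = 5.4 per minute,
P(N ≤ 2) = Σ_{j=0}^{2} e^(−μ) μ^j/j! ≈ 0.0948.

0.0948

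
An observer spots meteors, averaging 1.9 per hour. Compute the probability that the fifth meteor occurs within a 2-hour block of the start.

Over the interval, μ = 1.9 × 2 = 3.8 (a 2-hour block = 2 hours).
The fifth arrival falls in the interval iff at least 5 events occur there: P(S_5 ≤ t) = P(N ≥ 5) = 1 − P(N ≤ 4) ≈ 0.3322.

0.3322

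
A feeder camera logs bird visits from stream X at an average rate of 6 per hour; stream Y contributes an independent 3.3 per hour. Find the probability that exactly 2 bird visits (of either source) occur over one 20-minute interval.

Independent Poisson processes superpose: combined rate λ = 6 + 3.3 = 9.3 per hour.
Over the interval, μ = 9.3 × 1/3 = 3.1 (a 20-minute interval = 1/3 hours).
P(N = 2) = e^(−3.1) · 3.1^2/2! ≈ 0.2165.

0.2165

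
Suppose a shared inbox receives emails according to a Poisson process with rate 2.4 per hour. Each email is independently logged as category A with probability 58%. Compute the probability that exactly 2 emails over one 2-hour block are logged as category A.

Thinning: the emails that are logged as category A themselves form a Poisson process with rate 0.58 × 2.4 = 1.392 per hour.
Over the interval, μ = 1.392 × 2 = 2.784 (a 2-hour block = 2 hours).
P(N = 2) = e^(−2.784) · 2.784^2/2! ≈ 0.2395.

0.2395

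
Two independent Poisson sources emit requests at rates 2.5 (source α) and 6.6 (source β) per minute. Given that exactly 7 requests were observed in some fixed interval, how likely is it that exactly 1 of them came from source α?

Given the total, each event is independently from source α with probability p = λ_α/(λ_α+λ_β) = 2.5/9.1 ≈ 0.2747.
So K ~ Binomial(7, 2.5/9.1): P(K = 1) = C(7,1) · (2.5/9.1)^1 · (6.6/9.1)^6 ≈ 0.2799.

0.2799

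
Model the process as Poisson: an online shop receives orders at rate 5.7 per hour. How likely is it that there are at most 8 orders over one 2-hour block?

Over the interval, μ = 5.7 × 2 = 11.4 (a 2-hour block = 2 hours).
P(N ≤ 8) = Σ_{j=0}^{8} e^(−μ) μ^j/j! ≈ 0.1984.

0.1984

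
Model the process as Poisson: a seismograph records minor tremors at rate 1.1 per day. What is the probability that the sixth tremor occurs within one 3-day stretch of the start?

0.1171

Over the interval, μ = 1.1 × 3 = 3.3 (a 3-day stretch = 3 days).
The sixth arrival falls in the interval iff at least 6 events occur there: P(S_6 ≤ t) = P(N ≥ 6) = 1 − P(N ≤ 5) ≈ 0.1171.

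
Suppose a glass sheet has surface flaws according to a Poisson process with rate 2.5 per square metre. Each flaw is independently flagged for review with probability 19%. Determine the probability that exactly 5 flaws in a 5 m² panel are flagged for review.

0.0586

Thinning: the flaws that are flagged for review themselves form a Poisson process with rate 0.19 × 2.5 = 0.475 per square metre.
Over the interval, μ = 0.475 × 5 = 2.375 (a 5 m² panel = 5 square metres).
P(N = 5) = e^(−2.375) · 2.375^5/5! ≈ 0.0586.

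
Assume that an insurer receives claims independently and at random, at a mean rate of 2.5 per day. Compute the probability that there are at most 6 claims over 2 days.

Over the interval, μ = 2.5 × 2 = 5 (2 days).
P(N ≤ 6) = Σ_{j=0}^{6} e^(−μ) μ^j/j! ≈ 0.7622.

0.7622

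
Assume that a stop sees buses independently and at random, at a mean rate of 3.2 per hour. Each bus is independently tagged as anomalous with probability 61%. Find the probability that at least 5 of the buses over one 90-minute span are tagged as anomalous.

Thinning: the buses that are tagged as anomalous themselves form a Poisson process with rate 0.61 × 3.2 = 1.952 per hour.
Over the interval, μ = 1.952 × 1.5 = 2.928 (a 90-minute span = 1.5 hours).
P(N ≥ 5) = 1 − P(N ≤ 4) ≈ 0.1728.

0.1728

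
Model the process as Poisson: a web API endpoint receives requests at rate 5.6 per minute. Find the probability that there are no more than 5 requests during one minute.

0.5119

With mean μ = 5.6 per minute,
P(N ≤ 5) = Σ_{j=0}^{5} e^(−μ) μ^j/j! ≈ 0.5119.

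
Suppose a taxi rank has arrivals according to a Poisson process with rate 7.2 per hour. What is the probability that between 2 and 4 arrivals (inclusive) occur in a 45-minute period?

Over the interval, μ = 7.2 × 0.75 = 5.4 (a 45-minute period = 0.75 hours).
P(2 ≤ N ≤ 4) = Σ_{j=2}^{4} e^(−5.4) · 5.4^j/j! ≈ 0.3444.

0.3444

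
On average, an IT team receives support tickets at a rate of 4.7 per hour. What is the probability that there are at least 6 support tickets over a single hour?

With mean μ = 4.7 per hour,
P(N ≥ 6) = 1 − P(N ≤ 5) = 1 − Σ_{j=0}^{5} e^(−μ) μ^j/j! ≈ 0.3316.

0.3316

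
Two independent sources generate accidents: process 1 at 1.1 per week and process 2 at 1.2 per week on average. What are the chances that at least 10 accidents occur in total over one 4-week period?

Independent Poisson processes superpose: combined rate λ = 1.1 + 1.2 = 2.3 per week.
Over the interval, μ = 2.3 × 4 = 9.2 (a 4-week period = 4 weeks).
P(N ≥ 10) = 1 − P(N ≤ 9) ≈ 0.4389.

0.4389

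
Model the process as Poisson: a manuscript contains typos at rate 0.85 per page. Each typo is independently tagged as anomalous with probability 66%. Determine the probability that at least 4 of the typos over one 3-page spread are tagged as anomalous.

0.0907

Thinning: the typos that are tagged as anomalous themselves form a Poisson process with rate 0.66 × 0.85 = 0.561 per page.
Over the interval, μ = 0.561 × 3 = 1.683 (a 3-page spread = 3 pages).
P(N ≥ 4) = 1 − P(N ≤ 3) ≈ 0.0907.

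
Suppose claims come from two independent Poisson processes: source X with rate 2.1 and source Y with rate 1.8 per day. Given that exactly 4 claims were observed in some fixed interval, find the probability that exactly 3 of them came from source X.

0.2882

Given the total, each event is independently from source X with probability p = λ_X/(λ_X+λ_Y) = 2.1/3.9 ≈ 0.5385.
So K ~ Binomial(4, 2.1/3.9): P(K = 3) = C(4,3) · (2.1/3.9)^3 · (1.8/3.9)^1 ≈ 0.2882.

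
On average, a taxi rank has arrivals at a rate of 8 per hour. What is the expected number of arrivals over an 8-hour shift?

E[N] = λt = 8 × 8 = 64 (an 8-hour shift = 8 hours).

64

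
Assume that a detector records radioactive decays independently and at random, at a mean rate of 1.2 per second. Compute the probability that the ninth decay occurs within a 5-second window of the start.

Over the interval, μ = 1.2 × 5 = 6 (a 5-second window = 5 seconds).
The ninth arrival falls in the interval iff at least 9 events occur there: P(S_9 ≤ t) = P(N ≥ 9) = 1 − P(N ≤ 8) ≈ 0.1528.

0.1528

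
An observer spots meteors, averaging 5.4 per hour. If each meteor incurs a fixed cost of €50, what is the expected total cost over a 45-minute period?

E[N] = 5.4 × 0.75 = 4.05 (a 45-minute period = 0.75 hours); E[cost] = 4.05 × €50 = €202.5.

€202.5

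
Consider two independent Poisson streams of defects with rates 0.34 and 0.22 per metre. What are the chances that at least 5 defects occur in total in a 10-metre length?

0.6578

Independent Poisson processes superpose: combined rate λ = 0.34 + 0.22 = 0.56 per metre.
Over the interval, μ = 0.56 × 10 = 5.6 (a 10-metre length = 10 metres).
P(N ≥ 5) = 1 − P(N ≤ 4) ≈ 0.6578.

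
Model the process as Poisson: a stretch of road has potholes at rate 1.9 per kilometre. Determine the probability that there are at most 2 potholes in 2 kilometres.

0.2689

Over the interval, μ = 1.9 × 2 = 3.8 (2 kilometres).
P(N ≤ 2) = Σ_{j=0}^{2} e^(−μ) μ^j/j! ≈ 0.2689.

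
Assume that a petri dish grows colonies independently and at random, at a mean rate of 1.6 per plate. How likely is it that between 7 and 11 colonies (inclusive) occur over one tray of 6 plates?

Over the interval, μ = 1.6 × 6 = 9.6 (a tray of 6 plates = 6 plates).
P(7 ≤ N ≤ 11) = Σ_{j=7}^{11} e^(−9.6) · 9.6^j/j! ≈ 0.5838.

0.5838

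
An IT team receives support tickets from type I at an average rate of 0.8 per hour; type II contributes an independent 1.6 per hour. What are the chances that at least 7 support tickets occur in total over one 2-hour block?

Independent Poisson processes superpose: combined rate λ = 0.8 + 1.6 = 2.4 per hour.
Over the interval, μ = 2.4 × 2 = 4.8 (a 2-hour block = 2 hours).
P(N ≥ 7) = 1 − P(N ≤ 6) ≈ 0.2092.

0.2092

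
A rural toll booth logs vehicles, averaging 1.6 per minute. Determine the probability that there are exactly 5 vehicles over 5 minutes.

0.0916

Over the interval, μ = 1.6 × 5 = 8 (5 minutes).
P(N = 5) = e^(−μ) μ^5/5! = e^(−8) · 8^5/120 ≈ 0.0916.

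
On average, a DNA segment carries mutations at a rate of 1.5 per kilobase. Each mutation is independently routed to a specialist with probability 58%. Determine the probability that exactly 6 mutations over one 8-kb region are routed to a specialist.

0.1498

Thinning: the mutations that are routed to a specialist themselves form a Poisson process with rate 0.58 × 1.5 = 0.87 per kilobase.
Over the interval, μ = 0.87 × 8 = 6.96 (an 8-kb region = 8 kilobases).
P(N = 6) = e^(−6.96) · 6.96^6/6! ≈ 0.1498.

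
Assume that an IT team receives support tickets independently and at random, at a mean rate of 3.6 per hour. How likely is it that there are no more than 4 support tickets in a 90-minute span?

Over the interval, μ = 3.6 × 1.5 = 5.4 (a 90-minute span = 1.5 hours).
P(N ≤ 4) = Σ_{j=0}^{4} e^(−μ) μ^j/j! ≈ 0.3733.

0.3733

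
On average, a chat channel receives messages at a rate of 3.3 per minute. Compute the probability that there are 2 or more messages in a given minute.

0.8414

With mean μ = 3.3 per minute,
P(N ≥ 2) = 1 − P(N ≤ 1) = 1 − Σ_{j=0}^{1} e^(−μ) μ^j/j! ≈ 0.8414.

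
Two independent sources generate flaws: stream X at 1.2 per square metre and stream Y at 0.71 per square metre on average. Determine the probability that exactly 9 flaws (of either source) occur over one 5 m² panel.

Independent Poisson processes superpose: combined rate λ = 1.2 + 0.71 = 1.91 per square metre.
Over the interval, μ = 1.91 × 5 = 9.55 (a 5 m² panel = 5 square metres).
P(N = 9) = e^(−9.55) · 9.55^9/9! ≈ 0.1296.

0.1296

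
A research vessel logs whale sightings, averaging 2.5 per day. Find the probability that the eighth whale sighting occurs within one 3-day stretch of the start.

Over the interval, μ = 2.5 × 3 = 7.5 (a 3-day stretch = 3 days).
The eighth arrival falls in the interval iff at least 8 events occur there: P(S_8 ≤ t) = P(N ≥ 8) = 1 − P(N ≤ 7) ≈ 0.4754.

0.4754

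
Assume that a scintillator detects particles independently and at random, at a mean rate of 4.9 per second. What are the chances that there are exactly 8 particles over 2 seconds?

Over the interval, μ = 4.9 × 2 = 9.8 (2 seconds).
P(N = 8) = e^(−μ) μ^8/8! = e^(−9.8) · 9.8^8/40320 ≈ 0.1170.

0.1170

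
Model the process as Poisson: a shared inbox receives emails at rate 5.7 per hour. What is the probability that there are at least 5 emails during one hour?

0.6728

With mean μ = 5.7 per hour,
P(N ≥ 5) = 1 − P(N ≤ 4) = 1 − Σ_{j=0}^{4} e^(−μ) μ^j/j! ≈ 0.6728.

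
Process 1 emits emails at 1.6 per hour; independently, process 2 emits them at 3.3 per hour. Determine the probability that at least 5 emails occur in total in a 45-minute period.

Independent Poisson processes superpose: combined rate λ = 1.6 + 3.3 = 4.9 per hour.
Over the interval, μ = 4.9 × 0.75 = 3.675 (a 45-minute period = 0.75 hours).
P(N ≥ 5) = 1 − P(N ≤ 4) ≈ 0.3080.

0.3080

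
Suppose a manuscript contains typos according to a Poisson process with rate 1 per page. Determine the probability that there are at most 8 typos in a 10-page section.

Over the interval, μ = 1 × 10 = 10 (a 10-page section = 10 pages).
P(N ≤ 8) = Σ_{j=0}^{8} e^(−μ) μ^j/j! ≈ 0.3328.

0.3328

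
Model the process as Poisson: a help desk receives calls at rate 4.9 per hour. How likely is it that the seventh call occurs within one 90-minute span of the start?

0.6010

Over the interval, μ = 4.9 × 1.5 = 7.35 (a 90-minute span = 1.5 hours).
The seventh arrival falls in the interval iff at least 7 events occur there: P(S_7 ≤ t) = P(N ≥ 7) = 1 − P(N ≤ 6) ≈ 0.6010.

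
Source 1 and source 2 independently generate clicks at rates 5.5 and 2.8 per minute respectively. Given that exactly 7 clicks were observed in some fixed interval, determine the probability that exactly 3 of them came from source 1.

0.1319

Given the total, each event is independently from source 1 with probability p = λ_1/(λ_1+λ_2) = 5.5/8.3 ≈ 0.6627.
So K ~ Binomial(7, 5.5/8.3): P(K = 3) = C(7,3) · (5.5/8.3)^3 · (2.8/8.3)^4 ≈ 0.1319.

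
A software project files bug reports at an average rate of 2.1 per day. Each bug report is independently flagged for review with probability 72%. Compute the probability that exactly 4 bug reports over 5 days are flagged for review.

0.0709

Thinning: the bug reports that are flagged for review themselves form a Poisson process with rate 0.72 × 2.1 = 1.512 per day.
Over the interval, μ = 1.512 × 5 = 7.56 (5 days).
P(N = 4) = e^(−7.56) · 7.56^4/4! ≈ 0.0709.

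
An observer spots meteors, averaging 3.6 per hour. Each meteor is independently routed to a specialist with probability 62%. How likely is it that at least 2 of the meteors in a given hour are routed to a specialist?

Thinning: the meteors that are routed to a specialist themselves form a Poisson process with rate 0.62 × 3.6 = 2.232 per hour.
So μ = 2.232.
P(N ≥ 2) = 1 − P(N ≤ 1) ≈ 0.6532.

0.6532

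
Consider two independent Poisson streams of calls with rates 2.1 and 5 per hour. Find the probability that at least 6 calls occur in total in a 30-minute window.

0.1491

Independent Poisson processes superpose: combined rate λ = 2.1 + 5 = 7.1 per hour.
Over the interval, μ = 7.1 × 0.5 = 3.55 (a 30-minute window = 0.5 hours).
P(N ≥ 6) = 1 − P(N ≤ 5) ≈ 0.1491.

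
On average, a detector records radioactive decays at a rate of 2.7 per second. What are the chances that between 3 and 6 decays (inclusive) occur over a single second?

0.4858

With mean μ = 2.7 per second,
P(3 ≤ N ≤ 6) = Σ_{j=3}^{6} e^(−2.7) · 2.7^j/j! ≈ 0.4858.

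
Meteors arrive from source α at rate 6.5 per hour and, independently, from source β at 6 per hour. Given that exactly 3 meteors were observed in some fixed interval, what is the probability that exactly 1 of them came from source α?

0.3594

Given the total, each event is independently from source α with probability p = λ_α/(λ_α+λ_β) = 6.5/12.5 = 0.5200.
So K ~ Binomial(3, 6.5/12.5): P(K = 1) = C(3,1) · (6.5/12.5)^1 · (6/12.5)^2 ≈ 0.3594.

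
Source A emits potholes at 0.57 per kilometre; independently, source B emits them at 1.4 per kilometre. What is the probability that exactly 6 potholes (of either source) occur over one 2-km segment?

0.1010

Independent Poisson processes superpose: combined rate λ = 0.57 + 1.4 = 1.97 per kilometre.
Over the interval, μ = 1.97 × 2 = 3.94 (a 2-km segment = 2 kilometres).
P(N = 6) = e^(−3.94) · 3.94^6/6! ≈ 0.1010.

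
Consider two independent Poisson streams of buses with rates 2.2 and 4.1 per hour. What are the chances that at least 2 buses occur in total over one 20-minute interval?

Independent Poisson processes superpose: combined rate λ = 2.2 + 4.1 = 6.3 per hour.
Over the interval, μ = 6.3 × 1/3 = 2.1 (a 20-minute interval = 1/3 hours).
P(N ≥ 2) = 1 − P(N ≤ 1) ≈ 0.6204.

0.6204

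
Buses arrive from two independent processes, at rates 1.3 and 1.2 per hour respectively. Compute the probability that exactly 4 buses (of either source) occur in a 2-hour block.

Independent Poisson processes superpose: combined rate λ = 1.3 + 1.2 = 2.5 per hour.
Over the interval, μ = 2.5 × 2 = 5 (a 2-hour block = 2 hours).
P(N = 4) = e^(−5) · 5^4/4! ≈ 0.1755.

0.1755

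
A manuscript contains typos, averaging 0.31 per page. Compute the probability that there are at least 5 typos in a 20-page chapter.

Over the interval, μ = 0.31 × 20 = 6.2 (a 20-page chapter = 20 pages).
P(N ≥ 5) = 1 − P(N ≤ 4) = 1 − Σ_{j=0}^{4} e^(−μ) μ^j/j! ≈ 0.7408.

0.7408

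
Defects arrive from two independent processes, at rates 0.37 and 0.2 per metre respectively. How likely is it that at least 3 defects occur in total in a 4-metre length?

Independent Poisson processes superpose: combined rate λ = 0.37 + 0.2 = 0.57 per metre.
Over the interval, μ = 0.57 × 4 = 2.28 (a 4-metre length = 4 metres).
P(N ≥ 3) = 1 − P(N ≤ 2) ≈ 0.3987.

0.3987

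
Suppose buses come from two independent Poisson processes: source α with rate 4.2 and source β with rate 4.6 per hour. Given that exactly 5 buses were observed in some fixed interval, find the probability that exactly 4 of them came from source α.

0.1356

Given the total, each event is independently from source α with probability p = λ_α/(λ_α+λ_β) = 4.2/8.8 ≈ 0.4773.
So K ~ Binomial(5, 4.2/8.8): P(K = 4) = C(5,4) · (4.2/8.8)^4 · (4.6/8.8)^1 ≈ 0.1356.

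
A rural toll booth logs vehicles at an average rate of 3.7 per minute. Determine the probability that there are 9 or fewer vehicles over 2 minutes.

Over the interval, μ = 3.7 × 2 = 7.4 (2 minutes).
P(N ≤ 9) = Σ_{j=0}^{9} e^(−μ) μ^j/j! ≈ 0.7877.

0.7877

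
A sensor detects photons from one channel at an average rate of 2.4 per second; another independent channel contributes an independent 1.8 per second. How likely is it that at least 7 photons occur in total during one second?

0.1325

Independent Poisson processes superpose: combined rate λ = 2.4 + 1.8 = 4.2 per second.
So μ = 4.2.
P(N ≥ 7) = 1 − P(N ≤ 6) ≈ 0.1325.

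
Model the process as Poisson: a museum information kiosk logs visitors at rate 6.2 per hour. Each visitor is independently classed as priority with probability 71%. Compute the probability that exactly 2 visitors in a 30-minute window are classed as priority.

0.2681

Thinning: the visitors that are classed as priority themselves form a Poisson process with rate 0.71 × 6.2 = 4.402 per hour.
Over the interval, μ = 4.402 × 0.5 = 2.201 (a 30-minute window = 0.5 hours).
P(N = 2) = e^(−2.201) · 2.201^2/2! ≈ 0.2681.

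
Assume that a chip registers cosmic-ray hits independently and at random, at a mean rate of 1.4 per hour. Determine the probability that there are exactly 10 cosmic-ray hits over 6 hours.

Over the interval, μ = 1.4 × 6 = 8.4 (6 hours).
P(N = 10) = e^(−μ) μ^10/10! = e^(−8.4) · 8.4^10/3628800 ≈ 0.1084.

0.1084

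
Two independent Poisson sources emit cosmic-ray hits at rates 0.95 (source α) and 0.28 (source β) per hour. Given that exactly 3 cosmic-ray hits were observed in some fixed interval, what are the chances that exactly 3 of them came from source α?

0.4607

Given the total, each event is independently from source α with probability p = λ_α/(λ_α+λ_β) = 0.95/1.23 ≈ 0.7724.
So K ~ Binomial(3, 0.95/1.23): P(K = 3) = C(3,3) · (0.95/1.23)^3 · (0.28/1.23)^0 ≈ 0.4607.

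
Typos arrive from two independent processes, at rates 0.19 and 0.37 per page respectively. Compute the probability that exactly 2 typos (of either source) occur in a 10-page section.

0.0580

Independent Poisson processes superpose: combined rate λ = 0.19 + 0.37 = 0.56 per page.
Over the interval, μ = 0.56 × 10 = 5.6 (a 10-page section = 10 pages).
P(N = 2) = e^(−5.6) · 5.6^2/2! ≈ 0.0580.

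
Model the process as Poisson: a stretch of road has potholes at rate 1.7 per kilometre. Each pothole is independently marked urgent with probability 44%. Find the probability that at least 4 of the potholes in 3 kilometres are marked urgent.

0.1894

Thinning: the potholes that are marked urgent themselves form a Poisson process with rate 0.44 × 1.7 = 0.748 per kilometre.
Over the interval, μ = 0.748 × 3 = 2.244 (3 kilometres).
P(N ≥ 4) = 1 − P(N ≤ 3) ≈ 0.1894.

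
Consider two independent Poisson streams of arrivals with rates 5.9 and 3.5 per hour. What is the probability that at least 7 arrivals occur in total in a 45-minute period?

0.5577

Independent Poisson processes superpose: combined rate λ = 5.9 + 3.5 = 9.4 per hour.
Over the interval, μ = 9.4 × 0.75 = 7.05 (a 45-minute period = 0.75 hours).
P(N ≥ 7) = 1 − P(N ≤ 6) ≈ 0.5577.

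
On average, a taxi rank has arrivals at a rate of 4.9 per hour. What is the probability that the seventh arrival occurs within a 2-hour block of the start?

Over the interval, μ = 4.9 × 2 = 9.8 (a 2-hour block = 2 hours).
The seventh arrival falls in the interval iff at least 7 events occur there: P(S_7 ≤ t) = P(N ≥ 7) = 1 − P(N ≤ 6) ≈ 0.8567.

0.8567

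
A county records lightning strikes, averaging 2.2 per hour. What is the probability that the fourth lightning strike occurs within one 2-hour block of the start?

0.6406

Over the interval, μ = 2.2 × 2 = 4.4 (a 2-hour block = 2 hours).
The fourth arrival falls in the interval iff at least 4 events occur there: P(S_4 ≤ t) = P(N ≥ 4) = 1 − P(N ≤ 3) ≈ 0.6406.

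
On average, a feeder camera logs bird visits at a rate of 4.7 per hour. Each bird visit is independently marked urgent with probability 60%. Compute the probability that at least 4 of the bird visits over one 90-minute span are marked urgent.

Thinning: the bird visits that are marked urgent themselves form a Poisson process with rate 0.6 × 4.7 = 2.82 per hour.
Over the interval, μ = 2.82 × 1.5 = 4.23 (a 90-minute span = 1.5 hours).
P(N ≥ 4) = 1 − P(N ≤ 3) ≈ 0.6101.

0.6101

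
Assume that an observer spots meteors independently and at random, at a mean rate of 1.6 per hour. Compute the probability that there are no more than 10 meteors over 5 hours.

0.8159

Over the interval, μ = 1.6 × 5 = 8 (5 hours).
P(N ≤ 10) = Σ_{j=0}^{10} e^(−μ) μ^j/j! ≈ 0.8159.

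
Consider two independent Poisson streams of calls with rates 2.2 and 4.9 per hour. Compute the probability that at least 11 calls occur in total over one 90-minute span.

0.4977

Independent Poisson processes superpose: combined rate λ = 2.2 + 4.9 = 7.1 per hour.
Over the interval, μ = 7.1 × 1.5 = 10.65 (a 90-minute span = 1.5 hours).
P(N ≥ 11) = 1 − P(N ≤ 10) ≈ 0.4977.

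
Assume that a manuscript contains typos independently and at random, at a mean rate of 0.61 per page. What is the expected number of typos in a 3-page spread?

1.83

E[N] = λt = 0.61 × 3 = 1.83 (a 3-page spread = 3 pages).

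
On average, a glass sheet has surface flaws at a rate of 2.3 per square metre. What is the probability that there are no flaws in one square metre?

With mean μ = 2.3 per square metre,
P(N = 0) = e^(−μ) μ^0/0! = e^(−2.3) · 2.3^0/1 ≈ 0.1003.

0.1003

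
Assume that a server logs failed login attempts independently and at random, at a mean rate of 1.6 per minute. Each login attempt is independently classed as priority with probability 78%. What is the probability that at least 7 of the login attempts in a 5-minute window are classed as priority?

0.4322

Thinning: the login attempts that are classed as priority themselves form a Poisson process with rate 0.78 × 1.6 = 1.248 per minute.
Over the interval, μ = 1.248 × 5 = 6.24 (a 5-minute window = 5 minutes).
P(N ≥ 7) = 1 − P(N ≤ 6) ≈ 0.4322.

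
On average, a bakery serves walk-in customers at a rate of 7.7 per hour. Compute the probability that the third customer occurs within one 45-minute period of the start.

0.9272

Over the interval, μ = 7.7 × 0.75 = 5.775 (a 45-minute period = 0.75 hours).
The third arrival falls in the interval iff at least 3 events occur there: P(S_3 ≤ t) = P(N ≥ 3) = 1 − P(N ≤ 2) ≈ 0.9272.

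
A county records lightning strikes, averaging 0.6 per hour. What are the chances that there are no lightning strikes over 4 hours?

0.0907

Over the interval, μ = 0.6 × 4 = 2.4 (4 hours).
P(N = 0) = e^(−μ) μ^0/0! = e^(−2.4) · 2.4^0/1 ≈ 0.0907.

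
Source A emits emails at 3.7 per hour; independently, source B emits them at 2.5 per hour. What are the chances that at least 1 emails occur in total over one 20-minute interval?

Independent Poisson processes superpose: combined rate λ = 3.7 + 2.5 = 6.2 per hour.
Over the interval, μ = 6.2 × 1/3 ≈ 2.06667 (a 20-minute interval = 1/3 hours).
P(N ≥ 1) = 1 − P(N ≤ 0) ≈ 0.8734.

0.8734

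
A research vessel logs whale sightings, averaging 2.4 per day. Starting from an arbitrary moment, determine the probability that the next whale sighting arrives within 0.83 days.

Inter-arrival times are exponential with rate λ = 2.4 per day.
P(T ≤ 0.83) = 1 − e^(−λt) = 1 − e^(−2.4 × 0.83) = 1 − e^(−1.992) ≈ 0.8636.

0.8636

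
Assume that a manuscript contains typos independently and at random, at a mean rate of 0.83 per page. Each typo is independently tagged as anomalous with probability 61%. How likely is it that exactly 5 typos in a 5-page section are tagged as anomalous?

0.0689

Thinning: the typos that are tagged as anomalous themselves form a Poisson process with rate 0.61 × 0.83 = 0.5063 per page.
Over the interval, μ = 0.5063 × 5 = 2.5315 (a 5-page section = 5 pages).
P(N = 5) = e^(−2.5315) · 2.5315^5/5! ≈ 0.0689.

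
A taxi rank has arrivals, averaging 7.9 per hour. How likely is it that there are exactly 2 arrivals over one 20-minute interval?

Over the interval, μ = 7.9 × 1/3 ≈ 2.63333 (a 20-minute interval = 1/3 hours).
P(N = 2) = e^(−μ) μ^2/2! = e^(−2.63333) · 2.63333^2/2 ≈ 0.2491.

0.2491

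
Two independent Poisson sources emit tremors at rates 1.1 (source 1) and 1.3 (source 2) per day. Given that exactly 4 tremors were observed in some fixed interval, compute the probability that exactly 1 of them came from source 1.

0.2914

Given the total, each event is independently from source 1 with probability p = λ_1/(λ_1+λ_2) = 1.1/2.4 ≈ 0.4583.
So K ~ Binomial(4, 1.1/2.4): P(K = 1) = C(4,1) · (1.1/2.4)^1 · (1.3/2.4)^3 ≈ 0.2914.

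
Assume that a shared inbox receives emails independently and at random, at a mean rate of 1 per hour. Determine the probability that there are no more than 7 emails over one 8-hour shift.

0.4530

Over the interval, μ = 1 × 8 = 8 (an 8-hour shift = 8 hours).
P(N ≤ 7) = Σ_{j=0}^{7} e^(−μ) μ^j/j! ≈ 0.4530.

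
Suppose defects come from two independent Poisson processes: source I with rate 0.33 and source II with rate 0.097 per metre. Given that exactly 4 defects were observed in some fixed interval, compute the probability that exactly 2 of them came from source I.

0.1849

Given the total, each event is independently from source I with probability p = λ_I/(λ_I+λ_II) = 0.33/0.427 ≈ 0.7728.
So K ~ Binomial(4, 0.33/0.427): P(K = 2) = C(4,2) · (0.33/0.427)^2 · (0.097/0.427)^2 ≈ 0.1849.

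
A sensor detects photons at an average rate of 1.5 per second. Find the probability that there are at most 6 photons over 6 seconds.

Over the interval, μ = 1.5 × 6 = 9 (6 seconds).
P(N ≤ 6) = Σ_{j=0}^{6} e^(−μ) μ^j/j! ≈ 0.2068.

0.2068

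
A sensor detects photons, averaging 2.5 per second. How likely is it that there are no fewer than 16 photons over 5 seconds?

0.1940

Over the interval, μ = 2.5 × 5 = 12.5 (5 seconds).
P(N ≥ 16) = 1 − P(N ≤ 15) = 1 − Σ_{j=0}^{15} e^(−μ) μ^j/j! ≈ 0.1940.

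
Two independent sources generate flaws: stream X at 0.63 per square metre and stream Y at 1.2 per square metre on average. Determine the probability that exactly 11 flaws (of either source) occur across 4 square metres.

Independent Poisson processes superpose: combined rate λ = 0.63 + 1.2 = 1.83 per square metre.
Over the interval, μ = 1.83 × 4 = 7.32 (4 square metres).
P(N = 11) = e^(−7.32) · 7.32^11/11! ≈ 0.0536.

0.0536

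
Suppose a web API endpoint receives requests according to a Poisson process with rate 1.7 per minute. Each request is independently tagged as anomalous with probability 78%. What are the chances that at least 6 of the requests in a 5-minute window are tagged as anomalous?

Thinning: the requests that are tagged as anomalous themselves form a Poisson process with rate 0.78 × 1.7 = 1.326 per minute.
Over the interval, μ = 1.326 × 5 = 6.63 (a 5-minute window = 5 minutes).
P(N ≥ 6) = 1 − P(N ≤ 5) ≈ 0.6496.

0.6496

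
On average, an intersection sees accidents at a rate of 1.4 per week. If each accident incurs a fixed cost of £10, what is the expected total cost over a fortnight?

£28

E[N] = 1.4 × 2 = 2.8 (a fortnight = 2 weeks); E[cost] = 2.8 × £10 = £28.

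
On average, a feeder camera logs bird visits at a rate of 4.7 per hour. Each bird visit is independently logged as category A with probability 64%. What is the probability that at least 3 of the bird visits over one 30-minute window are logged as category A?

Thinning: the bird visits that are logged as category A themselves form a Poisson process with rate 0.64 × 4.7 = 3.008 per hour.
Over the interval, μ = 3.008 × 0.5 = 1.504 (a 30-minute window = 0.5 hours).
P(N ≥ 3) = 1 − P(N ≤ 2) ≈ 0.1922.

0.1922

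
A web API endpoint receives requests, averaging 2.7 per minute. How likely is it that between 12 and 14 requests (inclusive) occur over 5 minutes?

0.3188

Over the interval, μ = 2.7 × 5 = 13.5 (5 minutes).
P(12 ≤ N ≤ 14) = Σ_{j=12}^{14} e^(−13.5) · 13.5^j/j! ≈ 0.3188.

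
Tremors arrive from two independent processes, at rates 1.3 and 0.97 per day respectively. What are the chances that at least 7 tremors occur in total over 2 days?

0.1741

Independent Poisson processes superpose: combined rate λ = 1.3 + 0.97 = 2.27 per day.
Over the interval, μ = 2.27 × 2 = 4.54 (2 days).
P(N ≥ 7) = 1 − P(N ≤ 6) ≈ 0.1741.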